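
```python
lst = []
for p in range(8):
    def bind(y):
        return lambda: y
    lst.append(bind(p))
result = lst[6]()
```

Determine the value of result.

Step 1: bind(p) creates a new scope capturing y = p at call time.
Step 2: lst[6] = bind(6), so its lambda captures y = 6.
Step 3: result = 6 (closure factory fixes late binding)

The answer is 6.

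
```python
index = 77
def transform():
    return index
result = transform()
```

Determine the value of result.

Step 1: index = 77 is defined in the global scope.
Step 2: transform() looks up index. No local index exists, so Python checks the global scope via LEGB rule and finds index = 77.
Step 3: result = 77

The answer is 77.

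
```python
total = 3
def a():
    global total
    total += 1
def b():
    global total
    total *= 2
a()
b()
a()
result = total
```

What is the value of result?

Step 1: total = 3.
Step 2: a(): total = 3 + 1 = 4.
Step 3: b(): total = 4 * 2 = 8.
Step 4: a(): total = 8 + 1 = 9

The answer is 9.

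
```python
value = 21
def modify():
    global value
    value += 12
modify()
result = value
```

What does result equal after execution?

Step 1: value = 21 globally.
Step 2: modify() modifies global value: value += 12 = 33.
Step 3: result = 33

The answer is 33.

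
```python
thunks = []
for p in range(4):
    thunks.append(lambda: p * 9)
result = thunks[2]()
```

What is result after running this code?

Step 1: All lambdas reference the same variable p (late binding).
Step 2: After the loop, p = 3. Every lambda returns p * 9.
Step 3: thunks[2]() = 3 * 9 = 27

The answer is 27.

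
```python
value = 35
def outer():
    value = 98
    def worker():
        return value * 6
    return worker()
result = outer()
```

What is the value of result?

Step 1: outer() shadows global value with value = 98.
Step 2: worker() finds value = 98 in enclosing scope, computes 98 * 6 = 588.
Step 3: result = 588

The answer is 588.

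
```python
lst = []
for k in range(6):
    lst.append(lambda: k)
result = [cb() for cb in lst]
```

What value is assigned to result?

Step 1: All 6 lambdas share the same variable k.
Step 2: After the loop, k = 5.
Step 3: Each call returns 5. result = [5, 5, 5, 5, 5, 5]

The answer is [5, 5, 5, 5, 5, 5].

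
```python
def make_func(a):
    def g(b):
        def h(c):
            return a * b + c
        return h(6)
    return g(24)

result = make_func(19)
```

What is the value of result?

Step 1: a = 19, b = 24, c = 6.
Step 2: h() computes a * b + c = 19 * 24 + 6 = 462.
Step 3: result = 462

The answer is 462.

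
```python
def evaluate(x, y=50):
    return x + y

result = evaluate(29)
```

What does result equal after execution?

Step 1: evaluate(29) uses default y = 50.
Step 2: Returns 29 + 50 = 79.
Step 3: result = 79

The answer is 79.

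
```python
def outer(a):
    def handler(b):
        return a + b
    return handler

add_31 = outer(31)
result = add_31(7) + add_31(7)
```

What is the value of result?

Step 1: add_31 captures a = 31.
Step 2: add_31(7) = 31 + 7 = 38, called twice.
Step 3: result = 38 + 38 = 76

The answer is 76.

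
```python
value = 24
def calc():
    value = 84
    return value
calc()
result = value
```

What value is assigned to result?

Step 1: value = 24 globally.
Step 2: calc() creates a LOCAL value = 84 (no global keyword!).
Step 3: The global value is unchanged. result = 24

The answer is 24.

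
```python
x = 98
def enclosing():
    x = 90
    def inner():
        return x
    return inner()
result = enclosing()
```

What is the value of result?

Step 1: x = 98 globally, but enclosing() defines x = 90 locally.
Step 2: inner() looks up x. Not in local scope, so checks enclosing scope (enclosing) and finds x = 90.
Step 3: result = 90

The answer is 90.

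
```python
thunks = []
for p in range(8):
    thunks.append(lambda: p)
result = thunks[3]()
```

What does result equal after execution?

Step 1: The loop creates 8 lambdas, all referencing the same variable p.
Step 2: After the loop, p = 7 (final value).
Step 3: thunks[3]() looks up p at call time and finds 7. This is the late binding gotcha. result = 7

The answer is 7.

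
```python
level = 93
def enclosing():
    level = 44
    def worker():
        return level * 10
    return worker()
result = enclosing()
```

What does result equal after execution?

Step 1: enclosing() shadows global level with level = 44.
Step 2: worker() finds level = 44 in enclosing scope, computes 44 * 10 = 440.
Step 3: result = 440

The answer is 440.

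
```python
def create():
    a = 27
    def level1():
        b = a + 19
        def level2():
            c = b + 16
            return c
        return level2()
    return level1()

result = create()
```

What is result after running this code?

Step 1: a = 27. b = a + 19 = 46.
Step 2: c = b + 16 = 46 + 16 = 62.
Step 3: result = 62

The answer is 62.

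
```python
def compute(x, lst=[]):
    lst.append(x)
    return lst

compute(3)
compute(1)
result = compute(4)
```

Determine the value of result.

Step 1: Mutable default argument gotcha! The list [] is created once.
Step 2: Each call appends to the SAME list: [3], [3, 1], [3, 1, 4].
Step 3: result = [3, 1, 4]

The answer is [3, 1, 4].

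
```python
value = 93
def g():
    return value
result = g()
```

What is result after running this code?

Step 1: value = 93 is defined in the global scope.
Step 2: g() looks up value. No local value exists, so Python checks the global scope via LEGB rule and finds value = 93.
Step 3: result = 93

The answer is 93.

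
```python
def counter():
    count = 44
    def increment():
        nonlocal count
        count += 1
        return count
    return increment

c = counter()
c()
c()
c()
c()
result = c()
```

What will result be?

Step 1: counter() creates closure with count = 44.
Step 2: Each c() call increments count via nonlocal. After 5 calls: 44 + 5 = 49.
Step 3: result = 49

The answer is 49.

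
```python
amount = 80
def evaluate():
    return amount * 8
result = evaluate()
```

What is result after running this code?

Step 1: amount = 80 is defined globally.
Step 2: evaluate() looks up amount from global scope = 80, then computes 80 * 8 = 640.
Step 3: result = 640

The answer is 640.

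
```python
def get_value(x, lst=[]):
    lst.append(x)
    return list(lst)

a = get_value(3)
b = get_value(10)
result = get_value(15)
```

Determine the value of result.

Step 1: Default list is shared. list() creates copies for return values.
Step 2: Internal list grows: [3] -> [3, 10] -> [3, 10, 15].
Step 3: result = [3, 10, 15]

The answer is [3, 10, 15].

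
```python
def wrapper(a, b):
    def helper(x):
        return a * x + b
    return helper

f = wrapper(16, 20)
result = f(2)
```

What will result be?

Step 1: wrapper(16, 20) captures a = 16, b = 20.
Step 2: f(2) computes 16 * 2 + 20 = 52.
Step 3: result = 52

The answer is 52.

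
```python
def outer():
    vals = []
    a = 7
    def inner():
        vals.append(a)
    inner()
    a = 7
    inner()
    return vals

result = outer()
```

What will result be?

Step 1: a = 7. inner() appends current a to vals.
Step 2: First inner(): appends 7. Then a = 7.
Step 3: Second inner(): appends 7 (closure sees updated a). result = [7, 7]

The answer is [7, 7].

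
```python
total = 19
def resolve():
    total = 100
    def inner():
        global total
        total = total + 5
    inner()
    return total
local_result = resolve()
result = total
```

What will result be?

Step 1: Global total = 19. resolve() creates local total = 100.
Step 2: inner() declares global total and adds 5: global total = 19 + 5 = 24.
Step 3: resolve() returns its local total = 100 (unaffected by inner).
Step 4: result = global total = 24

The answer is 24.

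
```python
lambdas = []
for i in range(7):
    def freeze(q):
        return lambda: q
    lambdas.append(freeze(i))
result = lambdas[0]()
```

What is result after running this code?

Step 1: freeze(i) creates a new scope capturing q = i at call time.
Step 2: lambdas[0] = freeze(0), so its lambda captures q = 0.
Step 3: result = 0 (closure factory fixes late binding)

The answer is 0.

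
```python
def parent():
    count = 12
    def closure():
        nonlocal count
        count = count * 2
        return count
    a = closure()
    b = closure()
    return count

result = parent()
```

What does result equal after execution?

Step 1: count starts at 12.
Step 2: First closure(): count = 12 * 2 = 24.
Step 3: Second closure(): count = 24 * 2 = 48.
Step 4: result = 48

The answer is 48.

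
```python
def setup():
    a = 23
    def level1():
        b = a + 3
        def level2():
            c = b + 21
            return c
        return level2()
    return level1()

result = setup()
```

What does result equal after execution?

Step 1: a = 23. b = a + 3 = 26.
Step 2: c = b + 21 = 26 + 21 = 47.
Step 3: result = 47

The answer is 47.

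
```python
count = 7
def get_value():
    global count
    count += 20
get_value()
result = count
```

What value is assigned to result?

Step 1: count = 7 globally.
Step 2: get_value() modifies global count: count += 20 = 27.
Step 3: result = 27

The answer is 27.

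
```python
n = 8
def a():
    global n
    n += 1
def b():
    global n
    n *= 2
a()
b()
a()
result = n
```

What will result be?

Step 1: n = 8.
Step 2: a(): n = 8 + 1 = 9.
Step 3: b(): n = 9 * 2 = 18.
Step 4: a(): n = 18 + 1 = 19

The answer is 19.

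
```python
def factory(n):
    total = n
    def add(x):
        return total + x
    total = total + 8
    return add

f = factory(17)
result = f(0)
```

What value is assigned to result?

Step 1: factory(17) sets total = 17, then total = 17 + 8 = 25.
Step 2: Closures capture by reference, so add sees total = 25.
Step 3: f(0) returns 25 + 0 = 25

The answer is 25.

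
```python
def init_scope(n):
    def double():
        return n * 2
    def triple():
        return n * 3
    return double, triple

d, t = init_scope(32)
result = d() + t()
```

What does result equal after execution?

Step 1: Both closures capture the same n = 32.
Step 2: d() = 32 * 2 = 64, t() = 32 * 3 = 96.
Step 3: result = 64 + 96 = 160

The answer is 160.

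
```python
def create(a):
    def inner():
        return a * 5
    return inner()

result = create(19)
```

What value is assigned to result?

Step 1: create(19) binds parameter a = 19.
Step 2: inner() accesses a = 19 from enclosing scope.
Step 3: result = 19 * 5 = 95

The answer is 95.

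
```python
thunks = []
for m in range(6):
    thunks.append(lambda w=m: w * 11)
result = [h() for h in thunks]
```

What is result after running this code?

Step 1: Default arg w=m captures m at each iteration.
Step 2: thunks[k] has w defaulting to k, returns k * 11.
Step 3: result = [0, 11, 22, 33, 44, 55]

The answer is [0, 11, 22, 33, 44, 55].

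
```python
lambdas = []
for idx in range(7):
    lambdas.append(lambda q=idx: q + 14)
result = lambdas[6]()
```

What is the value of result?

Step 1: Default argument q=idx captures idx's value at definition time.
Step 2: lambdas[6] was defined when idx = 6, so q defaults to 6.
Step 3: result = 6 + 14 = 20 (default arg fixes the late binding issue)

The answer is 20.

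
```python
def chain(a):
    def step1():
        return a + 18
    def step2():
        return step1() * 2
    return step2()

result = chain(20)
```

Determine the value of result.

Step 1: chain(20) captures a = 20.
Step 2: step2() calls step1() which returns 20 + 18 = 38.
Step 3: step2() returns 38 * 2 = 76

The answer is 76.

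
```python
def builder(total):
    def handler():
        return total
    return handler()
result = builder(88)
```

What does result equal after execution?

Step 1: builder(88) binds parameter total = 88.
Step 2: handler() looks up total in enclosing scope and finds the parameter total = 88.
Step 3: result = 88

The answer is 88.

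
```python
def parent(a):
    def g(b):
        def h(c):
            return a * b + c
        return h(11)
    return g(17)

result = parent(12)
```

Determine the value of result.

Step 1: a = 12, b = 17, c = 11.
Step 2: h() computes a * b + c = 12 * 17 + 11 = 215.
Step 3: result = 215

The answer is 215.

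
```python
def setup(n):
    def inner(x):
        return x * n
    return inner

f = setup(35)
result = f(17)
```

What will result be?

Step 1: setup(35) creates a closure capturing n = 35.
Step 2: f(17) computes 17 * 35 = 595.
Step 3: result = 595

The answer is 595.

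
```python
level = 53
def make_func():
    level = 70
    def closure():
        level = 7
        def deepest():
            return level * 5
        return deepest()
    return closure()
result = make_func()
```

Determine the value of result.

Step 1: deepest() looks up level through LEGB: not local, finds level = 7 in enclosing closure().
Step 2: Returns 7 * 5 = 35.
Step 3: result = 35

The answer is 35.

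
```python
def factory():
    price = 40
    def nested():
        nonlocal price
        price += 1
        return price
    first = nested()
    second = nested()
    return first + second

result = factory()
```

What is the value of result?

Step 1: price starts at 40.
Step 2: First call: price = 40 + 1 = 41, returns 41.
Step 3: Second call: price = 41 + 1 = 42, returns 42.
Step 4: result = 41 + 42 = 83

The answer is 83.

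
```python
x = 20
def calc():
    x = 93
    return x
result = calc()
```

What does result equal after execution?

Step 1: Global x = 20.
Step 2: calc() creates local x = 93, shadowing the global.
Step 3: Returns local x = 93. result = 93

The answer is 93.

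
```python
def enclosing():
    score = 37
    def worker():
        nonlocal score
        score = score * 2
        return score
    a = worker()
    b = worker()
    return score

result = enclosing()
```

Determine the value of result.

Step 1: score starts at 37.
Step 2: First worker(): score = 37 * 2 = 74.
Step 3: Second worker(): score = 74 * 2 = 148.
Step 4: result = 148

The answer is 148.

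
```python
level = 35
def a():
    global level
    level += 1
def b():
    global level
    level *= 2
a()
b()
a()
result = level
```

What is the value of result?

Step 1: level = 35.
Step 2: a(): level = 35 + 1 = 36.
Step 3: b(): level = 36 * 2 = 72.
Step 4: a(): level = 72 + 1 = 73

The answer is 73.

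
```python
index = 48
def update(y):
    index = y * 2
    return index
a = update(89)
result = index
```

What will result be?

Step 1: Global index = 48.
Step 2: update(89) creates local index = 89 * 2 = 178.
Step 3: Global index unchanged because no global keyword. result = 48

The answer is 48.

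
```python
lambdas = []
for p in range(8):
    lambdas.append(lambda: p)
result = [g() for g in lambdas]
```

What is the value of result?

Step 1: All 8 lambdas share the same variable p.
Step 2: After the loop, p = 7.
Step 3: Each call returns 7. result = [7, 7, 7, 7, 7, 7, 7, 7]

The answer is [7, 7, 7, 7, 7, 7, 7, 7].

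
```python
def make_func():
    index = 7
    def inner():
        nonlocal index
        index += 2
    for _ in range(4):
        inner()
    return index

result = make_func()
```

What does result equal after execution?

Step 1: index = 7.
Step 2: inner() is called 4 times in a loop, each adding 2 via nonlocal.
Step 3: index = 7 + 2 * 4 = 15

The answer is 15.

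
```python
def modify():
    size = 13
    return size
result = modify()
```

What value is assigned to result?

Step 1: modify() defines size = 13 in its local scope.
Step 2: return size finds the local variable size = 13.
Step 3: result = 13

The answer is 13.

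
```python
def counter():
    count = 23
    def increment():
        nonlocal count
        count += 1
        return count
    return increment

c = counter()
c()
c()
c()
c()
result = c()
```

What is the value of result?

Step 1: counter() creates closure with count = 23.
Step 2: Each c() call increments count via nonlocal. After 5 calls: 23 + 5 = 28.
Step 3: result = 28

The answer is 28.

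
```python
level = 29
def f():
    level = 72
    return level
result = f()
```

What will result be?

Step 1: Global level = 29.
Step 2: f() creates local level = 72, shadowing the global.
Step 3: Returns local level = 72. result = 72

The answer is 72.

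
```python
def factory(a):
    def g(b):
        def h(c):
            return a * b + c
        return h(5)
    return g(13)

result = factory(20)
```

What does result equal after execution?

Step 1: a = 20, b = 13, c = 5.
Step 2: h() computes a * b + c = 20 * 13 + 5 = 265.
Step 3: result = 265

The answer is 265.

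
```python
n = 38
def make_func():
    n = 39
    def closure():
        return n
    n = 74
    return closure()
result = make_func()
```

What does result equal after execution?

Step 1: make_func() sets n = 39, then later n = 74.
Step 2: closure() is called after n is reassigned to 74. Closures capture variables by reference, not by value.
Step 3: result = 74

The answer is 74.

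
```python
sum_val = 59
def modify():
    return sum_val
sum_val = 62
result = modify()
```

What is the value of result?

Step 1: sum_val is first set to 59, then reassigned to 62.
Step 2: modify() is called after the reassignment, so it looks up the current global sum_val = 62.
Step 3: result = 62

The answer is 62.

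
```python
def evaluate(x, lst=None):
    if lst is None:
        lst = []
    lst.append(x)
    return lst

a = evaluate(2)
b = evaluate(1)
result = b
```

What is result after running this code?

Step 1: None default with guard creates a NEW list each call.
Step 2: a = [2] (fresh list). b = [1] (another fresh list).
Step 3: result = [1] (this is the fix for mutable default)

The answer is [1].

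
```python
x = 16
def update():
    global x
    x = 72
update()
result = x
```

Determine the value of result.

Step 1: x = 16 globally.
Step 2: update() declares global x and sets it to 72.
Step 3: After update(), global x = 72. result = 72

The answer is 72.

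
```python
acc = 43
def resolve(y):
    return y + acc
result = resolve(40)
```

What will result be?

Step 1: acc = 43 is defined globally.
Step 2: resolve(40) uses parameter y = 40 and looks up acc from global scope = 43.
Step 3: result = 40 + 43 = 83

The answer is 83.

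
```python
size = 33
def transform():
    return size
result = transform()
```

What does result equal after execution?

Step 1: size = 33 is defined in the global scope.
Step 2: transform() looks up size. No local size exists, so Python checks the global scope via LEGB rule and finds size = 33.
Step 3: result = 33

The answer is 33.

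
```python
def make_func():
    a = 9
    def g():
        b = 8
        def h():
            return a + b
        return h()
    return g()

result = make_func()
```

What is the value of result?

Step 1: make_func() defines a = 9. g() defines b = 8.
Step 2: h() accesses both from enclosing scopes: a = 9, b = 8.
Step 3: result = 9 + 8 = 17

The answer is 17.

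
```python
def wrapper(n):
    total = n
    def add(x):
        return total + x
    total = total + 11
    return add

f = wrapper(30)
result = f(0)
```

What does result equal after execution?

Step 1: wrapper(30) sets total = 30, then total = 30 + 11 = 41.
Step 2: Closures capture by reference, so add sees total = 41.
Step 3: f(0) returns 41 + 0 = 41

The answer is 41.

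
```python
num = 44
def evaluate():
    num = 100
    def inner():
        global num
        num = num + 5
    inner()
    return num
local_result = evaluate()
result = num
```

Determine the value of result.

Step 1: Global num = 44. evaluate() creates local num = 100.
Step 2: inner() declares global num and adds 5: global num = 44 + 5 = 49.
Step 3: evaluate() returns its local num = 100 (unaffected by inner).
Step 4: result = global num = 49

The answer is 49.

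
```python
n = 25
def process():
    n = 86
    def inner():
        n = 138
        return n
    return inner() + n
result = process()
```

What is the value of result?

Step 1: process() has local n = 86. inner() has local n = 138.
Step 2: inner() returns its local n = 138.
Step 3: process() returns 138 + its own n (86) = 224

The answer is 224.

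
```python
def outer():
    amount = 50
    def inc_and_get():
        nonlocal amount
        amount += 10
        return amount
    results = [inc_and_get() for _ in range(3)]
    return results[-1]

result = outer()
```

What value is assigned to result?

Step 1: amount = 50.
Step 2: Three calls to inc_and_get(), each adding 10.
Step 3: Last value = 50 + 10 * 3 = 80

The answer is 80.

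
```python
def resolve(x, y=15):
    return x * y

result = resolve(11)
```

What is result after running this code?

Step 1: resolve(11) uses default y = 15.
Step 2: Returns 11 * 15 = 165.
Step 3: result = 165

The answer is 165.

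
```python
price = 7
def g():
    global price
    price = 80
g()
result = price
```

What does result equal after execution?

Step 1: price = 7 globally.
Step 2: g() declares global price and sets it to 80.
Step 3: After g(), global price = 80. result = 80

The answer is 80.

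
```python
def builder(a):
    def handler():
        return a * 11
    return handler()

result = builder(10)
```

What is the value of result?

Step 1: builder(10) binds parameter a = 10.
Step 2: handler() accesses a = 10 from enclosing scope.
Step 3: result = 10 * 11 = 110

The answer is 110.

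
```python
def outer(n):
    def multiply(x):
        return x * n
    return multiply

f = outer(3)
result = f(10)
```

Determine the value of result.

Step 1: outer(3) returns multiply closure with n = 3.
Step 2: f(10) computes 10 * 3 = 30.
Step 3: result = 30

The answer is 30.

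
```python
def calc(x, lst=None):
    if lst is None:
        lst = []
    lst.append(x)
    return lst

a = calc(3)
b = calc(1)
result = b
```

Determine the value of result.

Step 1: None default with guard creates a NEW list each call.
Step 2: a = [3] (fresh list). b = [1] (another fresh list).
Step 3: result = [1] (this is the fix for mutable default)

The answer is [1].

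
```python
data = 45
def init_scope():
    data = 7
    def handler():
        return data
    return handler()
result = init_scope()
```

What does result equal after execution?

Step 1: data = 45 globally, but init_scope() defines data = 7 locally.
Step 2: handler() looks up data. Not in local scope, so checks enclosing scope (init_scope) and finds data = 7.
Step 3: result = 7

The answer is 7.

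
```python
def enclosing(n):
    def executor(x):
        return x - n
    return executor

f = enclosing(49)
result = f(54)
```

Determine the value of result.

Step 1: enclosing(49) creates a closure capturing n = 49.
Step 2: f(54) computes 54 - 49 = 5.
Step 3: result = 5

The answer is 5.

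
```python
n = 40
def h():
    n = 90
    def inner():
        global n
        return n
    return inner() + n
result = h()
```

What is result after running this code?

Step 1: Global n = 40. h() shadows with local n = 90.
Step 2: inner() uses global keyword, so inner() returns global n = 40.
Step 3: h() returns 40 + 90 = 130

The answer is 130.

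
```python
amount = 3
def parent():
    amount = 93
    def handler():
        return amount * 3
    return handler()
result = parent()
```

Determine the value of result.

Step 1: parent() shadows global amount with amount = 93.
Step 2: handler() finds amount = 93 in enclosing scope, computes 93 * 3 = 279.
Step 3: result = 279

The answer is 279.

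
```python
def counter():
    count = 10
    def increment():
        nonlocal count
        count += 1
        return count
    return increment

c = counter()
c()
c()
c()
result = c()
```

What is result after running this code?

Step 1: counter() creates closure with count = 10.
Step 2: Each c() call increments count via nonlocal. After 4 calls: 10 + 4 = 14.
Step 3: result = 14

The answer is 14.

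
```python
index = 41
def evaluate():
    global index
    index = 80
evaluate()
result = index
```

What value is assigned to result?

Step 1: index = 41 globally.
Step 2: evaluate() declares global index and sets it to 80.
Step 3: After evaluate(), global index = 80. result = 80

The answer is 80.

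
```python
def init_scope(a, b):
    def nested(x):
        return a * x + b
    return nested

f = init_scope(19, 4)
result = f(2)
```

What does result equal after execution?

Step 1: init_scope(19, 4) captures a = 19, b = 4.
Step 2: f(2) computes 19 * 2 + 4 = 42.
Step 3: result = 42

The answer is 42.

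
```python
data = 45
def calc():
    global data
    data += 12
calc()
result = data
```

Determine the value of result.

Step 1: data = 45 globally.
Step 2: calc() modifies global data: data += 12 = 57.
Step 3: result = 57

The answer is 57.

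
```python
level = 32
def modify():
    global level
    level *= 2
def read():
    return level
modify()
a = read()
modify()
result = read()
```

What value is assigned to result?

Step 1: level = 32.
Step 2: First modify(): level = 32 * 2 = 64.
Step 3: Second modify(): level = 64 * 2 = 128.
Step 4: read() returns 128

The answer is 128.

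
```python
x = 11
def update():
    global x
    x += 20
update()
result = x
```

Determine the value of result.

Step 1: x = 11 globally.
Step 2: update() modifies global x: x += 20 = 31.
Step 3: result = 31

The answer is 31.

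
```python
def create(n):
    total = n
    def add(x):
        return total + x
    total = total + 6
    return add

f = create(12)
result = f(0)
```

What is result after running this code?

Step 1: create(12) sets total = 12, then total = 12 + 6 = 18.
Step 2: Closures capture by reference, so add sees total = 18.
Step 3: f(0) returns 18 + 0 = 18

The answer is 18.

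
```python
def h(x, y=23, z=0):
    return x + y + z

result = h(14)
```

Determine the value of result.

Step 1: h(14) uses defaults y = 23, z = 0.
Step 2: Returns 14 + 23 + 0 = 37.
Step 3: result = 37

The answer is 37.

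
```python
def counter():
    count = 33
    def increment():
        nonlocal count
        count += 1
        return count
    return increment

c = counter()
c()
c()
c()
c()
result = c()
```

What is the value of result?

Step 1: counter() creates closure with count = 33.
Step 2: Each c() call increments count via nonlocal. After 5 calls: 33 + 5 = 38.
Step 3: result = 38

The answer is 38.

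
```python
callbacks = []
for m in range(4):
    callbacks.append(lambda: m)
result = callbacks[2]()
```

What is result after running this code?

Step 1: The loop creates 4 lambdas, all referencing the same variable m.
Step 2: After the loop, m = 3 (final value).
Step 3: callbacks[2]() looks up m at call time and finds 3. This is the late binding gotcha. result = 3

The answer is 3.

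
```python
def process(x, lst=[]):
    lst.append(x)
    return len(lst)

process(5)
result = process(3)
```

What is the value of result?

Step 1: Mutable default list persists between calls.
Step 2: First call: lst = [5], len = 1. Second call: lst = [5, 3], len = 2.
Step 3: result = 2

The answer is 2.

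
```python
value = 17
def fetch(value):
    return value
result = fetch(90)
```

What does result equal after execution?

Step 1: Global value = 17.
Step 2: fetch(90) takes parameter value = 90, which shadows the global.
Step 3: result = 90

The answer is 90.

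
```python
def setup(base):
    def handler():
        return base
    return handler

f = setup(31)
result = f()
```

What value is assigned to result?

Step 1: setup(31) creates closure capturing base = 31.
Step 2: f() returns the captured base = 31.
Step 3: result = 31

The answer is 31.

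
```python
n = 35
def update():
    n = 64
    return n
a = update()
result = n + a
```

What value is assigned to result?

Step 1: Global n = 35. update() returns local n = 64.
Step 2: a = 64. Global n still = 35.
Step 3: result = 35 + 64 = 99

The answer is 99.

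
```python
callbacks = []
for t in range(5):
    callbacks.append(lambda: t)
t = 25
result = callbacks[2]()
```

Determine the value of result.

Step 1: Lambdas capture the variable t by reference, not by value.
Step 2: After the loop, t is reassigned to 25.
Step 3: callbacks[2]() looks up the current t = 25. result = 25

The answer is 25.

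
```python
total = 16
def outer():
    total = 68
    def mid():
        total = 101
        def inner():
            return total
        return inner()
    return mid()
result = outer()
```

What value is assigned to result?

Step 1: Three levels of shadowing: global 16, outer 68, mid 101.
Step 2: inner() finds total = 101 in enclosing mid() scope.
Step 3: result = 101

The answer is 101.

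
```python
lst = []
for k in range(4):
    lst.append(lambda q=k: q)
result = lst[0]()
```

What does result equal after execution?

Step 1: Default argument q=k captures k's value at each iteration.
Step 2: lst[0] captured q = 0 when k was 0.
Step 3: result = 0

The answer is 0.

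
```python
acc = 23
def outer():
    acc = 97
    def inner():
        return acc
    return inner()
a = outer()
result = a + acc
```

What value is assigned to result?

Step 1: outer() has local acc = 97. inner() reads from enclosing.
Step 2: outer() returns 97. Global acc = 23 unchanged.
Step 3: result = 97 + 23 = 120

The answer is 120.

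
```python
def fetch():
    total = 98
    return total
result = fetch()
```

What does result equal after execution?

Step 1: fetch() defines total = 98 in its local scope.
Step 2: return total finds the local variable total = 98.
Step 3: result = 98

The answer is 98.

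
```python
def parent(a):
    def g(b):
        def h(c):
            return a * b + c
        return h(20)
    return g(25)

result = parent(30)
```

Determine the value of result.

Step 1: a = 30, b = 25, c = 20.
Step 2: h() computes a * b + c = 30 * 25 + 20 = 770.
Step 3: result = 770

The answer is 770.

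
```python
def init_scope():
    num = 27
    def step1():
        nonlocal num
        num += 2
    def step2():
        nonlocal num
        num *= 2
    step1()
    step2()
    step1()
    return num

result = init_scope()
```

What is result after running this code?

Step 1: num = 27.
Step 2: step1(): num = 27 + 2 = 29.
Step 3: step2(): num = 29 * 2 = 58.
Step 4: step1(): num = 58 + 2 = 60. result = 60

The answer is 60.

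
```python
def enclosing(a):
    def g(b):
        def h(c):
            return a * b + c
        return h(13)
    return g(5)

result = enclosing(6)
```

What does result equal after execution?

Step 1: a = 6, b = 5, c = 13.
Step 2: h() computes a * b + c = 6 * 5 + 13 = 43.
Step 3: result = 43

The answer is 43.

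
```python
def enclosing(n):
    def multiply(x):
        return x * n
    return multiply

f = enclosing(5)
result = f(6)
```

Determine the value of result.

Step 1: enclosing(5) returns multiply closure with n = 5.
Step 2: f(6) computes 6 * 5 = 30.
Step 3: result = 30

The answer is 30.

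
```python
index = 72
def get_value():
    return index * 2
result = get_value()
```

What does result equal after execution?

Step 1: index = 72 is defined globally.
Step 2: get_value() looks up index from global scope = 72, then computes 72 * 2 = 144.
Step 3: result = 144

The answer is 144.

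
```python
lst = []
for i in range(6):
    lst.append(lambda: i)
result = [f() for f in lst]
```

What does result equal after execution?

Step 1: All 6 lambdas share the same variable i.
Step 2: After the loop, i = 5.
Step 3: Each call returns 5. result = [5, 5, 5, 5, 5, 5]

The answer is [5, 5, 5, 5, 5, 5].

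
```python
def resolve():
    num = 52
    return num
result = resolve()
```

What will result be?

Step 1: resolve() defines num = 52 in its local scope.
Step 2: return num finds the local variable num = 52.
Step 3: result = 52

The answer is 52.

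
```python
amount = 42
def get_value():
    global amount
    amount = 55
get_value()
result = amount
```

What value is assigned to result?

Step 1: amount = 42 globally.
Step 2: get_value() declares global amount and sets it to 55.
Step 3: After get_value(), global amount = 55. result = 55

The answer is 55.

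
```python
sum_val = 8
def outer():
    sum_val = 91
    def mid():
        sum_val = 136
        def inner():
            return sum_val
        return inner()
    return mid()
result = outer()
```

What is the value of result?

Step 1: Three levels of shadowing: global 8, outer 91, mid 136.
Step 2: inner() finds sum_val = 136 in enclosing mid() scope.
Step 3: result = 136

The answer is 136.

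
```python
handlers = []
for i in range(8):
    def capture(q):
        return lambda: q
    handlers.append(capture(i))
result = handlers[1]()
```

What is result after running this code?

Step 1: capture(i) creates a new scope capturing q = i at call time.
Step 2: handlers[1] = capture(1), so its lambda captures q = 1.
Step 3: result = 1 (closure factory fixes late binding)

The answer is 1.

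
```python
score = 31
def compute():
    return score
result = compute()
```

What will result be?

Step 1: score = 31 is defined in the global scope.
Step 2: compute() looks up score. No local score exists, so Python checks the global scope via LEGB rule and finds score = 31.
Step 3: result = 31

The answer is 31.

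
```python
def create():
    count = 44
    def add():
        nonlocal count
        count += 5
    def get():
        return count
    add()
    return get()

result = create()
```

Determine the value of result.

Step 1: count = 44. add() modifies it via nonlocal, get() reads it.
Step 2: add() makes count = 44 + 5 = 49.
Step 3: get() returns 49. result = 49

The answer is 49.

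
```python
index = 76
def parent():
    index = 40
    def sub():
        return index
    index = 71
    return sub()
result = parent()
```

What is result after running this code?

Step 1: parent() sets index = 40, then later index = 71.
Step 2: sub() is called after index is reassigned to 71. Closures capture variables by reference, not by value.
Step 3: result = 71

The answer is 71.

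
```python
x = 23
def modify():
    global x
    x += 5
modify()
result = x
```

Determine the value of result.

Step 1: x = 23 globally.
Step 2: modify() modifies global x: x += 5 = 28.
Step 3: result = 28

The answer is 28.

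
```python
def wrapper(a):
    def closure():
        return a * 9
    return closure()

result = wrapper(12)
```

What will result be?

Step 1: wrapper(12) binds parameter a = 12.
Step 2: closure() accesses a = 12 from enclosing scope.
Step 3: result = 12 * 9 = 108

The answer is 108.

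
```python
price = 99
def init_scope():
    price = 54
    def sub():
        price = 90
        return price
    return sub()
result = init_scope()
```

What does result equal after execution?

Step 1: Three scopes define price: global (99), init_scope (54), sub (90).
Step 2: sub() has its own local price = 90, which shadows both enclosing and global.
Step 3: result = 90 (local wins in LEGB)

The answer is 90.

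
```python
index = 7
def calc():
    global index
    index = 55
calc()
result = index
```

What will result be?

Step 1: index = 7 globally.
Step 2: calc() declares global index and sets it to 55.
Step 3: After calc(), global index = 55. result = 55

The answer is 55.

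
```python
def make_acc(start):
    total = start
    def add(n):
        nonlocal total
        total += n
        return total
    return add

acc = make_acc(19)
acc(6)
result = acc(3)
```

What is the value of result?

Step 1: make_acc(19) creates closure with total = 19.
Step 2: First acc(6): total = 19 + 6 = 25.
Step 3: Second acc(3): total = 25 + 3 = 28. result = 28

The answer is 28.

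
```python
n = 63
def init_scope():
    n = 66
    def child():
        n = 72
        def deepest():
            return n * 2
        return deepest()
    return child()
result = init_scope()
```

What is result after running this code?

Step 1: deepest() looks up n through LEGB: not local, finds n = 72 in enclosing child().
Step 2: Returns 72 * 2 = 144.
Step 3: result = 144

The answer is 144.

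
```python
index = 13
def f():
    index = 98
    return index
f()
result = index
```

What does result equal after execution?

Step 1: index = 13 globally.
Step 2: f() creates a LOCAL index = 98 (no global keyword!).
Step 3: The global index is unchanged. result = 13

The answer is 13.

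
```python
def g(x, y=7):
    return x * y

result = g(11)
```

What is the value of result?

Step 1: g(11) uses default y = 7.
Step 2: Returns 11 * 7 = 77.
Step 3: result = 77

The answer is 77.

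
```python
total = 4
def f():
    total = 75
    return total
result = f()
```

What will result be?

Step 1: Global total = 4.
Step 2: f() creates local total = 75, shadowing the global.
Step 3: Returns local total = 75. result = 75

The answer is 75.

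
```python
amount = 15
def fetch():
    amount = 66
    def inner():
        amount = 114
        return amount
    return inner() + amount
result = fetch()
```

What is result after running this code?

Step 1: fetch() has local amount = 66. inner() has local amount = 114.
Step 2: inner() returns its local amount = 114.
Step 3: fetch() returns 114 + its own amount (66) = 180

The answer is 180.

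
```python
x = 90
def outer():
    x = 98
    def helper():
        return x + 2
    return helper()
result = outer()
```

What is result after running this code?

Step 1: outer() shadows global x with x = 98.
Step 2: helper() finds x = 98 in enclosing scope, computes 98 + 2 = 100.
Step 3: result = 100

The answer is 100.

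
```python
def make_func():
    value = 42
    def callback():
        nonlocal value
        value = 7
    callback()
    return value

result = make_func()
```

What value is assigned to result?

Step 1: make_func() sets value = 42.
Step 2: callback() uses nonlocal to reassign value = 7.
Step 3: result = 7

The answer is 7.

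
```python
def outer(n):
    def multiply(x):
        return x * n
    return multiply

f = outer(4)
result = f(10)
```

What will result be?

Step 1: outer(4) returns multiply closure with n = 4.
Step 2: f(10) computes 10 * 4 = 40.
Step 3: result = 40

The answer is 40.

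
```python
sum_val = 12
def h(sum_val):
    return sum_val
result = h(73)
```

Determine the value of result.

Step 1: Global sum_val = 12.
Step 2: h(73) takes parameter sum_val = 73, which shadows the global.
Step 3: result = 73

The answer is 73.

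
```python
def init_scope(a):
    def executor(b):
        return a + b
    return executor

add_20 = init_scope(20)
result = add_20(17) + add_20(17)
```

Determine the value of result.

Step 1: add_20 captures a = 20.
Step 2: add_20(17) = 20 + 17 = 37, called twice.
Step 3: result = 37 + 37 = 74

The answer is 74.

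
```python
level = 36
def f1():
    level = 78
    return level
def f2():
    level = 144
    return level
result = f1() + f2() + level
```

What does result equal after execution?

Step 1: Each function shadows global level with its own local.
Step 2: f1() returns 78, f2() returns 144.
Step 3: Global level = 36 is unchanged. result = 78 + 144 + 36 = 258

The answer is 258.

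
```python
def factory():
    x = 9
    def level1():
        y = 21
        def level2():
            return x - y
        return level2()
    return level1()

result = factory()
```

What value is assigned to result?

Step 1: x = 9 in factory. y = 21 in level1.
Step 2: level2() reads x = 9 and y = 21 from enclosing scopes.
Step 3: result = 9 - 21 = -12

The answer is -12.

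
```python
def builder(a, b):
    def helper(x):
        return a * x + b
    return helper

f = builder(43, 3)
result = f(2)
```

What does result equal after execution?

Step 1: builder(43, 3) captures a = 43, b = 3.
Step 2: f(2) computes 43 * 2 + 3 = 89.
Step 3: result = 89

The answer is 89.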